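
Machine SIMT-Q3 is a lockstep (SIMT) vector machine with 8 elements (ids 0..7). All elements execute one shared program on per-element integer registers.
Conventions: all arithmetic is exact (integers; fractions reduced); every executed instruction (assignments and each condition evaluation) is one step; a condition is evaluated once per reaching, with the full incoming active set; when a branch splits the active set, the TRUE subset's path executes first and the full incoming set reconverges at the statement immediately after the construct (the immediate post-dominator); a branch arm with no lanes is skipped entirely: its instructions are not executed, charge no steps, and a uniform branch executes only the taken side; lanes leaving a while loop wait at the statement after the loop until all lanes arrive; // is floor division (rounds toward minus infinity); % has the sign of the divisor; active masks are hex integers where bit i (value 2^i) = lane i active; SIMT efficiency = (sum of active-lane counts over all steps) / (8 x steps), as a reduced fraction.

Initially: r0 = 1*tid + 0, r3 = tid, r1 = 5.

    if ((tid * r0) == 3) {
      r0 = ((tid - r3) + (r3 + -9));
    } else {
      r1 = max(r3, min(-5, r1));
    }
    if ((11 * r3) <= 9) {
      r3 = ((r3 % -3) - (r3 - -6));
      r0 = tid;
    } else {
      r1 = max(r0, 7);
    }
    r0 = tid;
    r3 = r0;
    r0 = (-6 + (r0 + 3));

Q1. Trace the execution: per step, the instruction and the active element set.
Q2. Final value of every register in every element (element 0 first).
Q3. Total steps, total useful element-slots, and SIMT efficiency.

step 0: eval ((tid * r0) == 3)       0xff
step 1: r1 <- max(r3, min(-5, r1))   0xff
step 2: eval ((11 * r3) <= 9)        0xff
step 3: r3 <- ((r3 % -3) - (r3 - -6)) 0x01
step 4: r0 <- tid                    0x01
step 5: r1 <- max(r0, 7)             0xfe
step 6: r0 <- tid                    0xff
step 7: r3 <- r0                     0xff
step 8: r0 <- (-6 + (r0 + 3))        0xff

Answer: 9 steps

r0: -3,-2,-1,0,1,2,3,4
r3: 0,1,2,3,4,5,6,7
r1: 0,7,7,7,7,7,7,7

steps = 9; useful = 57; efficiency = 57/72 = 19/24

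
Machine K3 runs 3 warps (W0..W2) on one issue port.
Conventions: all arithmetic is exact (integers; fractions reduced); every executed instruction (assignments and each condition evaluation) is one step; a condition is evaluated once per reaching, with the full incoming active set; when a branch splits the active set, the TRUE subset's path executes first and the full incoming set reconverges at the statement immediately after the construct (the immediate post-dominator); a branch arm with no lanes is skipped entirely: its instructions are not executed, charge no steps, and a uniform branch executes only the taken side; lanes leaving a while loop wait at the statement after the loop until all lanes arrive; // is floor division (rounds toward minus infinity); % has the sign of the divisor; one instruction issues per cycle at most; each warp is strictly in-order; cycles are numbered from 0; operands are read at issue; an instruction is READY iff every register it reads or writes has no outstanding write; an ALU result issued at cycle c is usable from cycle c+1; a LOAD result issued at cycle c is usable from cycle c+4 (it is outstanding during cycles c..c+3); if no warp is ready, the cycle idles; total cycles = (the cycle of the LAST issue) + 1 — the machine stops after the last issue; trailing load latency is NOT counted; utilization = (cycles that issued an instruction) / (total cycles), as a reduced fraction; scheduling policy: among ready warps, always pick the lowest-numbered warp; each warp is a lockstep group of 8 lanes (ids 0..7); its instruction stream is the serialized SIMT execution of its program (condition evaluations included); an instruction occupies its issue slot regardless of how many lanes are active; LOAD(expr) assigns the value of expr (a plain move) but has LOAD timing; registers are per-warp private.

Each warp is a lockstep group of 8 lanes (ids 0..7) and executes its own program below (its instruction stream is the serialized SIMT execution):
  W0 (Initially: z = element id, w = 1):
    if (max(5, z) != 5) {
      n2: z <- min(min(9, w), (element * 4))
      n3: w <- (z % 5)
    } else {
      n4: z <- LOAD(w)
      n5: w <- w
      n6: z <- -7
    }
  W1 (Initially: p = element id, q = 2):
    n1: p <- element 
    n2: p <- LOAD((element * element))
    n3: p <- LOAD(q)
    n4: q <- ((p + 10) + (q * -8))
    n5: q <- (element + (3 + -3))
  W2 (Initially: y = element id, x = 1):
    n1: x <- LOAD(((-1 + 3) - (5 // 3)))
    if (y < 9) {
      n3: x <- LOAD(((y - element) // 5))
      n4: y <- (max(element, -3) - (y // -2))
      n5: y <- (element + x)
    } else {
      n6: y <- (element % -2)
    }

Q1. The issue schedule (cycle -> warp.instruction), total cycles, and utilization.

cycle 0: W0.I0
cycle 1: W0.I1
cycle 2: W0.I2
cycle 3: W0.I3
cycle 4: W0.I4
cycle 5: W1.I0
cycle 6: W1.I1
cycle 7: W0.I5
cycle 8: W2.I0
cycle 9: W2.I1
cycle 10: W1.I2
cycle 11: idle
cycle 12: W2.I2
cycle 13: W2.I3
cycle 14: W1.I3
cycle 15: W1.I4
cycle 16: W2.I4

Answer: 17 cycles, utilization 16/17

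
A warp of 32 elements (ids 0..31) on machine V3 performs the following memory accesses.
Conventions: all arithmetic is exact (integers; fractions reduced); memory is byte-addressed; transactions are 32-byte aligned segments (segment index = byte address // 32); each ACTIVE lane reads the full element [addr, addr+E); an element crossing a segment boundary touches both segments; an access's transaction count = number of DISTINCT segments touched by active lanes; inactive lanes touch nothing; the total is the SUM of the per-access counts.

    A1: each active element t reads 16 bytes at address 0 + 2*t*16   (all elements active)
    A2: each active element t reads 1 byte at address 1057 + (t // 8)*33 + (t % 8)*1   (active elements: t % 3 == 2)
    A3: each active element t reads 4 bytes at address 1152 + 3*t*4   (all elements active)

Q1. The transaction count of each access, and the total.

A1: 32 transactions
A2: 4 transactions
A3: 12 transactions

Answer: 32,4,12; total 48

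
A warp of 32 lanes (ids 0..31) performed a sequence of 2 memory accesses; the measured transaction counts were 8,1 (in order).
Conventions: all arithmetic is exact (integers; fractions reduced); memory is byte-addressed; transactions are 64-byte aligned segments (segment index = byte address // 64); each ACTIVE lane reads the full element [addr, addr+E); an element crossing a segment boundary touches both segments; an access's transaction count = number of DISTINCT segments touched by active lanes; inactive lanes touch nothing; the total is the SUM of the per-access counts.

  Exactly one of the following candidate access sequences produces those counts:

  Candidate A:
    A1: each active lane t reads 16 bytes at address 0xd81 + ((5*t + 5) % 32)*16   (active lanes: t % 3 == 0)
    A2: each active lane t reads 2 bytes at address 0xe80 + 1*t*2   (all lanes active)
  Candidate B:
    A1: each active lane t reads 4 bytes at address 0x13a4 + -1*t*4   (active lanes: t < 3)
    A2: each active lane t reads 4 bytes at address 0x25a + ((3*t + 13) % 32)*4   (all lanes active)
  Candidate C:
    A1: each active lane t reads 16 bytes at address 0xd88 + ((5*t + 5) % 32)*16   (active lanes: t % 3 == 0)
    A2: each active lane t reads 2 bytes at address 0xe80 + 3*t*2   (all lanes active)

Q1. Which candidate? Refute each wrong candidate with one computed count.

B: A1 gives 1 transaction, not 8
C: A2 gives 3 transactions, not 1
A: all counts match (8,1)

Answer: A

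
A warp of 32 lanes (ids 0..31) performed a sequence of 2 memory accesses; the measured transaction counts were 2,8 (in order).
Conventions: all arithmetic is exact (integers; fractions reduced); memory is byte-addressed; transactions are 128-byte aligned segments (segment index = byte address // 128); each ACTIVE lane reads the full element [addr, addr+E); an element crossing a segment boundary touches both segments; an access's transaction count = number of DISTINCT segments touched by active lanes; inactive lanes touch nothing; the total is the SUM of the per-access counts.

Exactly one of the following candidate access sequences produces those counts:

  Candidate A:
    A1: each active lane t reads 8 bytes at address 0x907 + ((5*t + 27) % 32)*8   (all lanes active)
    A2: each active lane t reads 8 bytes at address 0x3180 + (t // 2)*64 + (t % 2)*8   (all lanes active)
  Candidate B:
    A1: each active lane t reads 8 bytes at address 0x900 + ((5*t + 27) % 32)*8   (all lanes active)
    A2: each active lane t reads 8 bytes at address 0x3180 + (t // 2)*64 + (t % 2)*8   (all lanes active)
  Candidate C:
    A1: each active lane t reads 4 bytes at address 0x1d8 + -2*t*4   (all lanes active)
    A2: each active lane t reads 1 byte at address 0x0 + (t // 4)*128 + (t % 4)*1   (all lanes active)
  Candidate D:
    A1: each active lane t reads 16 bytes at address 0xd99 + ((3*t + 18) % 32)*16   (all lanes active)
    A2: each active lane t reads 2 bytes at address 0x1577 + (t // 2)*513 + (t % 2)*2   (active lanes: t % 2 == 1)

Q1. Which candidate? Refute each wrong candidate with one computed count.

A: A1 gives 3 transactions, not 2
C: A1 gives 3 transactions, not 2
D: A1 gives 5 transactions, not 2
B: all counts match (2,8)

Answer: B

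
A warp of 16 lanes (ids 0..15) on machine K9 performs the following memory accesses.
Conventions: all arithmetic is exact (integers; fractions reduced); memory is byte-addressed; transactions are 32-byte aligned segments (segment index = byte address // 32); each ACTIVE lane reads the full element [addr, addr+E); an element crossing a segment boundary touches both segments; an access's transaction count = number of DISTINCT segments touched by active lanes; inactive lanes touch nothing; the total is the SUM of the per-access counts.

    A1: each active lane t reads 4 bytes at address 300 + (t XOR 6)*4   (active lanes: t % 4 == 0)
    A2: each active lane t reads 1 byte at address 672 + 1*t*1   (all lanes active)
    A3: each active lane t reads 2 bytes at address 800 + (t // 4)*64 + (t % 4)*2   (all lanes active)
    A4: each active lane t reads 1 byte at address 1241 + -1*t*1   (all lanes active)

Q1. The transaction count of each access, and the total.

A1: 3 transactions
A2: 1 transaction
A3: 4 transactions
A4: 1 transaction

Answer: 3,1,4,1; total 9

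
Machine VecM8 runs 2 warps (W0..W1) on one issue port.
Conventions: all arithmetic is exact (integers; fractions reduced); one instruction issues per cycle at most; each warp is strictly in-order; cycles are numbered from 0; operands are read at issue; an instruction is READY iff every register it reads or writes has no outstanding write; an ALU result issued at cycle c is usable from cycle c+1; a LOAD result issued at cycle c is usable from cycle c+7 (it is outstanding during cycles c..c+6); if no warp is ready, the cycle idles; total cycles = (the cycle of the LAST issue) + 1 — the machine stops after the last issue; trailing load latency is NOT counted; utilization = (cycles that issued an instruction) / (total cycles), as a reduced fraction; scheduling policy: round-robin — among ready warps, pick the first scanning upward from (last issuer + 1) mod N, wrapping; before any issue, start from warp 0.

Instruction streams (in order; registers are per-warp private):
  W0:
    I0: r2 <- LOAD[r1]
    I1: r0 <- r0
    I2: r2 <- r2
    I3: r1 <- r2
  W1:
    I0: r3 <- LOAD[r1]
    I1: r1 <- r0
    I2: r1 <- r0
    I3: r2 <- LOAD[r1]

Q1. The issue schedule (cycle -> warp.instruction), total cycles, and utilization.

cycle 0: W0.I0
cycle 1: W1.I0
cycle 2: W0.I1
cycle 3: W1.I1
cycle 4: W1.I2
cycle 5: W1.I3
cycle 6: idle
cycle 7: W0.I2
cycle 8: W0.I3

Answer: 9 cycles, utilization 8/9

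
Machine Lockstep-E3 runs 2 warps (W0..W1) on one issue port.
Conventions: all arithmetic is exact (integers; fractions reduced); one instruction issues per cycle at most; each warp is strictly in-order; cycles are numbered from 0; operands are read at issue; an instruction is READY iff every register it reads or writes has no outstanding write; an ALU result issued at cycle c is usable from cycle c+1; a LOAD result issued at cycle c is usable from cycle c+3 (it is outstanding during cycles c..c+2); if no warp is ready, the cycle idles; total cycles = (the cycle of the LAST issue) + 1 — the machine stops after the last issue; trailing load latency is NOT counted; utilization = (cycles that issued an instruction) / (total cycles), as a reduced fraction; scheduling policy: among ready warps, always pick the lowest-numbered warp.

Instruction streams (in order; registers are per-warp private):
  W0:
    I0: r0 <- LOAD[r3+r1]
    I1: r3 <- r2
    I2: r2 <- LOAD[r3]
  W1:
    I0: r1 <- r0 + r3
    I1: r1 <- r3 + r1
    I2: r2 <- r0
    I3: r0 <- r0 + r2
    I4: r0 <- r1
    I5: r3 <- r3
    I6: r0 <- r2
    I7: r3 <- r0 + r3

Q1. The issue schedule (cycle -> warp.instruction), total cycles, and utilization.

cycle 0: W0.I0
cycle 1: W0.I1
cycle 2: W0.I2
cycle 3: W1.I0
cycle 4: W1.I1
cycle 5: W1.I2
cycle 6: W1.I3
cycle 7: W1.I4
cycle 8: W1.I5
cycle 9: W1.I6
cycle 10: W1.I7

Answer: 11 cycles, utilization 1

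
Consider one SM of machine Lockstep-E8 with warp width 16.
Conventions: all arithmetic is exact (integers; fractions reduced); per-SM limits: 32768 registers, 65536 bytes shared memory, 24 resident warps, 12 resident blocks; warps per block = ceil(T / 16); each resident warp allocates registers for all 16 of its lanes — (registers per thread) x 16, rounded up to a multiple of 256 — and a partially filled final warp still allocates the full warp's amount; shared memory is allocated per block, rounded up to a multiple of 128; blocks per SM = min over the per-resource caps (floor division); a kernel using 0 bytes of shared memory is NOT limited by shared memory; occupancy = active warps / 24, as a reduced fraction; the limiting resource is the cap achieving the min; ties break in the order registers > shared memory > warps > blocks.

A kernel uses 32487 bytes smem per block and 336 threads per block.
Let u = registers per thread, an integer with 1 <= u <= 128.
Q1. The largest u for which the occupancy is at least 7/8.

Answer: u = 96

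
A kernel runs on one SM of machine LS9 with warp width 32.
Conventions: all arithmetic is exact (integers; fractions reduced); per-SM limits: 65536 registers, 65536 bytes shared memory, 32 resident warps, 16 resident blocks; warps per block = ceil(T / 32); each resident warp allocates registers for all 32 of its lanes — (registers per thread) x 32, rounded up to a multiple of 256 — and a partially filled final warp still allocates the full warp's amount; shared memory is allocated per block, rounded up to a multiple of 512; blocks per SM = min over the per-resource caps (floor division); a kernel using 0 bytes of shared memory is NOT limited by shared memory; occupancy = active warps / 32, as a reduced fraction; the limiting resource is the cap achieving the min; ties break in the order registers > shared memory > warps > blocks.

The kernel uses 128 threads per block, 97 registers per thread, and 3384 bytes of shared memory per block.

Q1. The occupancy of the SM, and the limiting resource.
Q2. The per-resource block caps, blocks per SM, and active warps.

Answer: occupancy 1/2, limited by registers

registers: 4 blocks
shared memory: 18 blocks
warps: 8 blocks
blocks: 16 blocks

Answer: 4 blocks, 16 active warps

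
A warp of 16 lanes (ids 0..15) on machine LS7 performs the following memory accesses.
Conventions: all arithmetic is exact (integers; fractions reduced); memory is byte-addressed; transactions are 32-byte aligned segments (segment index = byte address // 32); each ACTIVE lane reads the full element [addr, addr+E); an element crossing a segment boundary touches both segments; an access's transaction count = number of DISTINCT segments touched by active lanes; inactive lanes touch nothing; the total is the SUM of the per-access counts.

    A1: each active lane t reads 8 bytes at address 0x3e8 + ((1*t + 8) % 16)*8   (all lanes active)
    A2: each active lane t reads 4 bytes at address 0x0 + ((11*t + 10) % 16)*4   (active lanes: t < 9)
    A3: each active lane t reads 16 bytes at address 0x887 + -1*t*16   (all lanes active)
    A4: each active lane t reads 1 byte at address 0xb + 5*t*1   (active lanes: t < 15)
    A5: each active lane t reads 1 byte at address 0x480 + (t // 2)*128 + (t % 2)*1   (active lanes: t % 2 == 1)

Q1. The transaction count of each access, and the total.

A1: 5 transactions
A2: 2 transactions
A3: 9 transactions
A4: 3 transactions
A5: 8 transactions

Answer: 5,2,9,3,8; total 27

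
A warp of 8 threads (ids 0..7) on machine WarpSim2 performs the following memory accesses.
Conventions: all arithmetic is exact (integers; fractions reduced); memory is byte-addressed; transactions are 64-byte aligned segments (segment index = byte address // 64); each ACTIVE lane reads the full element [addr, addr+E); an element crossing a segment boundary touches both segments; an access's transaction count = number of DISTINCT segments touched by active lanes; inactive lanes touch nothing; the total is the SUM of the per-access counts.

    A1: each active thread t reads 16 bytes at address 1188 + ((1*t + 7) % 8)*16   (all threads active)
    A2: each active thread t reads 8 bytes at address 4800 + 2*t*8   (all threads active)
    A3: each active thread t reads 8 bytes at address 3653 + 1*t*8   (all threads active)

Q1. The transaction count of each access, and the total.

A1: 3 transactions
A2: 2 transactions
A3: 2 transactions

Answer: 3,2,2; total 7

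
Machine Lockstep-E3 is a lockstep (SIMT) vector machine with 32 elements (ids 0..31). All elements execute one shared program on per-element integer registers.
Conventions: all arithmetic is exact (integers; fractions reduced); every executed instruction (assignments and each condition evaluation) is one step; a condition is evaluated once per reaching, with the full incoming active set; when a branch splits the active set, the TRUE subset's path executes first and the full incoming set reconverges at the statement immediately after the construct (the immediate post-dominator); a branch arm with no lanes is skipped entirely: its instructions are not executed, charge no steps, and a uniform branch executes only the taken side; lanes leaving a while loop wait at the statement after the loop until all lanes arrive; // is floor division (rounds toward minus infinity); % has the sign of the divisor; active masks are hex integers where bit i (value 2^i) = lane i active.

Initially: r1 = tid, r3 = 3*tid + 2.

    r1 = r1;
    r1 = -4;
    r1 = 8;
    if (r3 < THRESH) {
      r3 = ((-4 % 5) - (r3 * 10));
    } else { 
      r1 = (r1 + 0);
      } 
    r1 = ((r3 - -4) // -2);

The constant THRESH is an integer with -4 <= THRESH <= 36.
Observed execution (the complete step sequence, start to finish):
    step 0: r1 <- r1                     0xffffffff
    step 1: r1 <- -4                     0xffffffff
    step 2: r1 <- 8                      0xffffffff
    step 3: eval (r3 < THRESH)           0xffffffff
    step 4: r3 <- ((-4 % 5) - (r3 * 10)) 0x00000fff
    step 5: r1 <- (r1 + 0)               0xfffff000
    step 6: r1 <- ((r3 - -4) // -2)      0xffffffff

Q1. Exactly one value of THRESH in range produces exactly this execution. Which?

Answer: THRESH = 36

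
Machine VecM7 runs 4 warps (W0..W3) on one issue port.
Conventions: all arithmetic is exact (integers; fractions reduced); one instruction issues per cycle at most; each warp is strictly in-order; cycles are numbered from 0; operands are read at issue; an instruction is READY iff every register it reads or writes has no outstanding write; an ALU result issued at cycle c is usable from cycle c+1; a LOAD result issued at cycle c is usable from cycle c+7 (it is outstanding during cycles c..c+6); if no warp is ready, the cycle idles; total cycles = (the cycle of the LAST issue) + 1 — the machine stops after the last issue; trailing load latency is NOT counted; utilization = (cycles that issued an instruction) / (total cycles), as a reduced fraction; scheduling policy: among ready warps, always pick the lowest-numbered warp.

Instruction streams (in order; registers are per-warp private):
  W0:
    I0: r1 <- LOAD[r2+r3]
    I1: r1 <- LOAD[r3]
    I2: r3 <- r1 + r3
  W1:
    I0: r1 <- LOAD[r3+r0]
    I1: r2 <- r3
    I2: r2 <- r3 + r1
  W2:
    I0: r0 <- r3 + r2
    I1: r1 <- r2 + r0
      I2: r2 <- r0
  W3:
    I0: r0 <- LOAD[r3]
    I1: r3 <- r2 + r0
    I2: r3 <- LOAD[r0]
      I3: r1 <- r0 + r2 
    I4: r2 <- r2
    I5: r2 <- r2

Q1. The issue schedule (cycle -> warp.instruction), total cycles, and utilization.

cycle 0: W0.I0
cycle 1: W1.I0
cycle 2: W1.I1
cycle 3: W2.I0
cycle 4: W2.I1
cycle 5: W2.I2
cycle 6: W3.I0
cycle 7: W0.I1
cycle 8: W1.I2
cycle 9: idle
cycle 10: idle
cycle 11: idle
cycle 12: idle
cycle 13: W3.I1
cycle 14: W0.I2
cycle 15: W3.I2
cycle 16: W3.I3
cycle 17: W3.I4
cycle 18: W3.I5

Answer: 19 cycles, utilization 15/19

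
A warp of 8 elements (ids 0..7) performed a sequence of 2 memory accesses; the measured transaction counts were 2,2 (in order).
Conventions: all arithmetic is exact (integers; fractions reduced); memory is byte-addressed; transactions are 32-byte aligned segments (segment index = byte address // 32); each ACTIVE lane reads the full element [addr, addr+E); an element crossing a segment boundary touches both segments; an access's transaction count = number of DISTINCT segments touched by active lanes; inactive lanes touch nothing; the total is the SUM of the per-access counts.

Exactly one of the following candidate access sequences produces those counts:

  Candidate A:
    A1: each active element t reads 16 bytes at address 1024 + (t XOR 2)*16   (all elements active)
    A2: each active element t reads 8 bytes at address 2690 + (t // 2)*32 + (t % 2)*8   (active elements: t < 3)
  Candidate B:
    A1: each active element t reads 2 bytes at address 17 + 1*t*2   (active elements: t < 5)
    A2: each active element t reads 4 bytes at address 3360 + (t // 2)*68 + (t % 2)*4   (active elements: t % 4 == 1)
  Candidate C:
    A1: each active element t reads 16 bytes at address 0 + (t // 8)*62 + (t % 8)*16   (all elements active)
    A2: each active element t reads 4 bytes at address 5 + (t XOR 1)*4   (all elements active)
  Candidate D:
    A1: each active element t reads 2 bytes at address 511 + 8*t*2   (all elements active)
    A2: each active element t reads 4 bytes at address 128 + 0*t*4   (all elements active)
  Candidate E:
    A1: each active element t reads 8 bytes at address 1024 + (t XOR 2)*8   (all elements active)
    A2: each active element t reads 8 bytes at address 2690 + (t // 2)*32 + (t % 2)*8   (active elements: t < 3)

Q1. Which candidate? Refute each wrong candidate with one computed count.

A: A1 gives 4 transactions, not 2
B: A1 gives 1 transaction, not 2
C: A1 gives 4 transactions, not 2
D: A1 gives 5 transactions, not 2
E: all counts match (2,2)

Answer: E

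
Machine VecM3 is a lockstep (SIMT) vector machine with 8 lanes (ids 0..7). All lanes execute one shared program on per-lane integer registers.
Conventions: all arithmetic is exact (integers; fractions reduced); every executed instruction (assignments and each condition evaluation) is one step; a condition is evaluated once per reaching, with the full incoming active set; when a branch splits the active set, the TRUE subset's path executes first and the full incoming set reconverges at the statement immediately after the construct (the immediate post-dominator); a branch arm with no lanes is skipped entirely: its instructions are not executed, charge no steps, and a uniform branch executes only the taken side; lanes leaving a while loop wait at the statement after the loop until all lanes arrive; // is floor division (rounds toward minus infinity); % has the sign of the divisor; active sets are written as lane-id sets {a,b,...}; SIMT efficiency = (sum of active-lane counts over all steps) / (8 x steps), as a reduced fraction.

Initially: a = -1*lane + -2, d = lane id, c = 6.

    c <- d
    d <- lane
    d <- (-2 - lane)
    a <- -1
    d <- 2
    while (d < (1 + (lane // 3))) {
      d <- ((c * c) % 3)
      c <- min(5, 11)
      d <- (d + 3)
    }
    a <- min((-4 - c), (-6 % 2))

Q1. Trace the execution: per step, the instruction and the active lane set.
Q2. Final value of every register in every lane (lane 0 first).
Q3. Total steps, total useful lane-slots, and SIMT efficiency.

step 0: c <- d                       {0,1,2,3,4,5,6,7}
step 1: d <- lane                    {0,1,2,3,4,5,6,7}
step 2: d <- (-2 - lane)             {0,1,2,3,4,5,6,7}
step 3: a <- -1                      {0,1,2,3,4,5,6,7}
step 4: d <- 2                       {0,1,2,3,4,5,6,7}
step 5: eval (d < (1 + (lane // 3))) {0,1,2,3,4,5,6,7}
step 6: d <- ((c * c) % 3)           {6,7}
step 7: c <- min(5, 11)              {6,7}
step 8: d <- (d + 3)                 {6,7}
step 9: eval (d < (1 + (lane // 3))) {6,7}
step 10: a <- min((-4 - c), (-6 % 2)) {0,1,2,3,4,5,6,7}

Answer: 11 steps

a: -4,-5,-6,-7,-8,-9,-9,-9
d: 2,2,2,2,2,2,3,4
c: 0,1,2,3,4,5,5,5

steps = 11; useful = 64; efficiency = 64/88 = 8/11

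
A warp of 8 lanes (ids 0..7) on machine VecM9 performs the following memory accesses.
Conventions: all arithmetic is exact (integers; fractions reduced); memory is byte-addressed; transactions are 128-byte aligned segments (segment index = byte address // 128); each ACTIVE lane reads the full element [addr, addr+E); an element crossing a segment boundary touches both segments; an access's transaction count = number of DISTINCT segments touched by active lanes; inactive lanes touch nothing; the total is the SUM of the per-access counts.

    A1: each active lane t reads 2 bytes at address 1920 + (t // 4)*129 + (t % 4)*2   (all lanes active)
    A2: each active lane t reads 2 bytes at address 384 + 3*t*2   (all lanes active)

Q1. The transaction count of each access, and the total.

A1: 2 transactions
A2: 1 transaction

Answer: 2,1; total 3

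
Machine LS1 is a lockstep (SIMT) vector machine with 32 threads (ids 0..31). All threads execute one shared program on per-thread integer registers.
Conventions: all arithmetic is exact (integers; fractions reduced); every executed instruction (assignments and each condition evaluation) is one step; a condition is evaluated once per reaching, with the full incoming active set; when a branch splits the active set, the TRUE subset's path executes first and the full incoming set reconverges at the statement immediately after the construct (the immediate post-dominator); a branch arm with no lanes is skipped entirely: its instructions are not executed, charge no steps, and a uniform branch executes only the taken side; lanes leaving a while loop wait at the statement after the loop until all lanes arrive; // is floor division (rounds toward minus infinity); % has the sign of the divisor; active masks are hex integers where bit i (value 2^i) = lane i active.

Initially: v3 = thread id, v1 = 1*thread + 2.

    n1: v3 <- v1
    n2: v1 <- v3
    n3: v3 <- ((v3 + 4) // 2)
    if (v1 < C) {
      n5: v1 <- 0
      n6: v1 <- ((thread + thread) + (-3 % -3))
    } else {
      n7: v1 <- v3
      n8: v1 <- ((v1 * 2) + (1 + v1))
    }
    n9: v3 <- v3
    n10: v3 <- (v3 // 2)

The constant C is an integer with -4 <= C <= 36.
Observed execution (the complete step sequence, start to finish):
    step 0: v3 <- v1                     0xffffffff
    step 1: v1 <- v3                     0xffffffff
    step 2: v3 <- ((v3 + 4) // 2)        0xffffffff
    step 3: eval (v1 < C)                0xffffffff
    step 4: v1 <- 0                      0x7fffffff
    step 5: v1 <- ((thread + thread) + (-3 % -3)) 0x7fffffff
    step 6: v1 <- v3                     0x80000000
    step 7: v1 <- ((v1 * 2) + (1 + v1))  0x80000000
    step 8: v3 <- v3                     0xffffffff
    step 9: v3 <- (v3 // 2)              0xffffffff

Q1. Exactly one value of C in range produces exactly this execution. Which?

Answer: C = 33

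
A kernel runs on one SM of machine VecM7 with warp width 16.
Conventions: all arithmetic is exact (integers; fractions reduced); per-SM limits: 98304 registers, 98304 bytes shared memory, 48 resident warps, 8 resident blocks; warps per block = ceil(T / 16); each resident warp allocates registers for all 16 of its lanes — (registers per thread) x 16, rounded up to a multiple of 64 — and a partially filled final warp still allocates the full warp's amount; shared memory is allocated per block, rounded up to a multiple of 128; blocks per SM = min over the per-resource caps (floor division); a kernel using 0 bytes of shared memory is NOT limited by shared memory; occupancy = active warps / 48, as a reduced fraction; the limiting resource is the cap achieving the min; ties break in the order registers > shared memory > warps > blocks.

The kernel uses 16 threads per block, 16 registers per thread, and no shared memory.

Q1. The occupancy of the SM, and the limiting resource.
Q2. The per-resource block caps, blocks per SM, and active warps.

Answer: occupancy 1/6, limited by blocks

registers: 384 blocks
shared memory: no limit (kernel uses none)
warps: 48 blocks
blocks: 8 blocks

Answer: 8 blocks, 8 active warps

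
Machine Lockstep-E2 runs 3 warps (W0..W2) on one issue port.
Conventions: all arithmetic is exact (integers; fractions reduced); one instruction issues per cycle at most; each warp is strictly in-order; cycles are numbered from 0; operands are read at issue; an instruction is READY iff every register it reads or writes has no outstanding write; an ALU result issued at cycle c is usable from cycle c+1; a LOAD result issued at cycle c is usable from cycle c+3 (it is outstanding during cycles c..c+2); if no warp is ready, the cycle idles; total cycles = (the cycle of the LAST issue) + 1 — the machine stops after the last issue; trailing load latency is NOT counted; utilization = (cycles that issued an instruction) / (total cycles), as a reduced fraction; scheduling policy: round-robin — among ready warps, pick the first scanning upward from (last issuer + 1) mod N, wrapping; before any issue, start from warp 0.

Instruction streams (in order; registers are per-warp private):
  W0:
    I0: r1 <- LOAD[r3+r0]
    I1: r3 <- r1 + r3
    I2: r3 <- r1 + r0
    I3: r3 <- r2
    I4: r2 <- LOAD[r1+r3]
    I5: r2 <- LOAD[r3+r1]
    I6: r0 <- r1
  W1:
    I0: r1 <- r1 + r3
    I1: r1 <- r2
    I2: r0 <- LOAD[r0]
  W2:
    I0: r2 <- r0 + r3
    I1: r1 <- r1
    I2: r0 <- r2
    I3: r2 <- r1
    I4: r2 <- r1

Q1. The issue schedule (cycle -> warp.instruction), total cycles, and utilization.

cycle 0: W0.I0
cycle 1: W1.I0
cycle 2: W2.I0
cycle 3: W0.I1
cycle 4: W1.I1
cycle 5: W2.I1
cycle 6: W0.I2
cycle 7: W1.I2
cycle 8: W2.I2
cycle 9: W0.I3
cycle 10: W2.I3
cycle 11: W0.I4
cycle 12: W2.I4
cycle 13: idle
cycle 14: W0.I5
cycle 15: W0.I6

Answer: 16 cycles, utilization 15/16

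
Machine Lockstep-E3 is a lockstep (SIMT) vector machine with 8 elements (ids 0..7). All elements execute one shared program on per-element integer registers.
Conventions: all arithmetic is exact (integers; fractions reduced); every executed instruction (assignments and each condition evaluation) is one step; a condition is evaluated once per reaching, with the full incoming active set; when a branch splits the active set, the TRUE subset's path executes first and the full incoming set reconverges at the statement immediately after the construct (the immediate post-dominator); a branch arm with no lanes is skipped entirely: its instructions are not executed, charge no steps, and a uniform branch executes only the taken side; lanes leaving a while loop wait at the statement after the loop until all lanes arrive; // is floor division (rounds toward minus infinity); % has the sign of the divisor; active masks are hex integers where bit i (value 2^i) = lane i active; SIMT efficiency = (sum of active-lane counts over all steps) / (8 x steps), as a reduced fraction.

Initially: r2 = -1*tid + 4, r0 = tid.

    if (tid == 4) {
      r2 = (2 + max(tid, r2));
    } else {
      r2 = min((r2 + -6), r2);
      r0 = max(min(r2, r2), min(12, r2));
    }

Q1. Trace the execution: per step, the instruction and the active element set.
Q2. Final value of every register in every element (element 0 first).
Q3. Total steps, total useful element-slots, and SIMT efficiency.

step 0: eval (tid == 4)              0xff
step 1: r2 <- (2 + max(tid, r2))     0x10
step 2: r2 <- min((r2 + -6), r2)     0xef
step 3: r0 <- max(min(r2, r2), min(12, r2)) 0xef

Answer: 4 steps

r2: -2,-3,-4,-5,6,-7,-8,-9
r0: -2,-3,-4,-5,4,-7,-8,-9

steps = 4; useful = 23; efficiency = 23/32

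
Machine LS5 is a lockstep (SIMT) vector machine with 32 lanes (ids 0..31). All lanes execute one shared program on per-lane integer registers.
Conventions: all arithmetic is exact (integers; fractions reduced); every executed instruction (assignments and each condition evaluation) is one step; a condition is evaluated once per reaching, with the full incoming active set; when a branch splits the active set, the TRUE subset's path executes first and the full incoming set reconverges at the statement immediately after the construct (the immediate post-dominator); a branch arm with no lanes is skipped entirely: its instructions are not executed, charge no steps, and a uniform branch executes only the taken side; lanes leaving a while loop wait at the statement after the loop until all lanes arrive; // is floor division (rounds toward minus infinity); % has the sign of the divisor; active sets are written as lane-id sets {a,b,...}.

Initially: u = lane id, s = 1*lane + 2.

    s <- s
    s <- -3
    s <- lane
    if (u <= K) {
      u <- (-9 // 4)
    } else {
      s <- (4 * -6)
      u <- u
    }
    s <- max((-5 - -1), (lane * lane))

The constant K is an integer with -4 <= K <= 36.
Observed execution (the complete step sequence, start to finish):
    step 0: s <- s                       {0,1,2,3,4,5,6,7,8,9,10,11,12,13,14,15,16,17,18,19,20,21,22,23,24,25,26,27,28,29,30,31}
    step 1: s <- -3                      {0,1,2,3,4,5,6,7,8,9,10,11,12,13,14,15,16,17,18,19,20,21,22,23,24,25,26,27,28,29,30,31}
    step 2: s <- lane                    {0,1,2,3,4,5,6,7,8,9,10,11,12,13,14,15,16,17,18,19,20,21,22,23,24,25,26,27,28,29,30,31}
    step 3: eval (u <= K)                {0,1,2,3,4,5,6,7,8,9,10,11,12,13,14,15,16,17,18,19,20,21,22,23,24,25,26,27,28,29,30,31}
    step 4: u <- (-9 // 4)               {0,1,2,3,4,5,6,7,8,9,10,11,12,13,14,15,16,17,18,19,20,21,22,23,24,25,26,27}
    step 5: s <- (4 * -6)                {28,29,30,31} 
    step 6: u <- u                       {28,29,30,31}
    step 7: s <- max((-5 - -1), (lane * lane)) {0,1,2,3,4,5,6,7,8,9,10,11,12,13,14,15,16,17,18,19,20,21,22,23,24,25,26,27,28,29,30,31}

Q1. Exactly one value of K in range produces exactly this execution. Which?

Answer: K = 27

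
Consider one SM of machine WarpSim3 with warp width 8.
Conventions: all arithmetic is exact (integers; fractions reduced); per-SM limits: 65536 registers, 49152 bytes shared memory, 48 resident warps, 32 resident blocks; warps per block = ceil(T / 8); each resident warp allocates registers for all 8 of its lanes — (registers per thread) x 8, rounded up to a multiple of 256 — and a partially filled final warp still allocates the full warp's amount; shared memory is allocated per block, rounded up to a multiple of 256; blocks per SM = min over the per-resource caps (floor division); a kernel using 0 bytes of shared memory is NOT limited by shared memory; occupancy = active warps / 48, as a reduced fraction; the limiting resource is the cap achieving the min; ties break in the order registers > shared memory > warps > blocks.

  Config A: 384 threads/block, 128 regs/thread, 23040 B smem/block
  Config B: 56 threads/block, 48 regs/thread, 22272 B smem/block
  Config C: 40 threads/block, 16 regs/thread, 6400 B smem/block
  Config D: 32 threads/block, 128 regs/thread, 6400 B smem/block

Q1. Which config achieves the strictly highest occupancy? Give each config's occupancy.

occupancies: A 1, B 7/24, C 35/48, D 7/12

Answer: A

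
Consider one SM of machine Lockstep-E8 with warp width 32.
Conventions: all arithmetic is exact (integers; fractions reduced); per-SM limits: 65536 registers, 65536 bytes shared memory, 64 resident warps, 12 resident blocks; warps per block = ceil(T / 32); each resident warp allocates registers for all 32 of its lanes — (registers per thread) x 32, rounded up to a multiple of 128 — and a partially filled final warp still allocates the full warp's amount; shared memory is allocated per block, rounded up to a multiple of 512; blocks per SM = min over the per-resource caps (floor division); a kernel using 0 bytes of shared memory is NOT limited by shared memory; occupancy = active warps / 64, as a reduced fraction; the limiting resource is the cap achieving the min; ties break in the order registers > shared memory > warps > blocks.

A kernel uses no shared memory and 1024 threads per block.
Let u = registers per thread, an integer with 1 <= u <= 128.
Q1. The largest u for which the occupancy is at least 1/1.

Answer: u = 32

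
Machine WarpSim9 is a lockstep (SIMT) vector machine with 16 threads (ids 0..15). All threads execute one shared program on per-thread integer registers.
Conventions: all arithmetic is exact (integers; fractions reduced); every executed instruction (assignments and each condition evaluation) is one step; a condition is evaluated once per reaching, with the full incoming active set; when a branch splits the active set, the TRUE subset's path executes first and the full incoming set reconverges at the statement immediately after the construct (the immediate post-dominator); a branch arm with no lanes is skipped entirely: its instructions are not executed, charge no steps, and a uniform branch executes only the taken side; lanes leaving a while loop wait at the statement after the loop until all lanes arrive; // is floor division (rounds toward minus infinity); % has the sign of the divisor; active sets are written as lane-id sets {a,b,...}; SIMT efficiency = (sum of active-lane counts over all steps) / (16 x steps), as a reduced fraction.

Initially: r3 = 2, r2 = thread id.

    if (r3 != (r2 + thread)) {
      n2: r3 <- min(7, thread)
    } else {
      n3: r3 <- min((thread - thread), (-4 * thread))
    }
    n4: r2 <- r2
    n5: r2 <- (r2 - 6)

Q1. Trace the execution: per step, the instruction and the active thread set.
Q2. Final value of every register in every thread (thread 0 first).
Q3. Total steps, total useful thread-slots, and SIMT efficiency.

step 0: eval (r3 != (r2 + thread))   {0,1,2,3,4,5,6,7,8,9,10,11,12,13,14,15}
step 1: r3 <- min(7, thread)         {0,2,3,4,5,6,7,8,9,10,11,12,13,14,15}
step 2: r3 <- min((thread - thread), (-4 * thread)) {1}
step 3: r2 <- r2                     {0,1,2,3,4,5,6,7,8,9,10,11,12,13,14,15}
step 4: r2 <- (r2 - 6)               {0,1,2,3,4,5,6,7,8,9,10,11,12,13,14,15}

Answer: 5 steps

r3: 0,-4,2,3,4,5,6,7,7,7,7,7,7,7,7,7
r2: -6,-5,-4,-3,-2,-1,0,1,2,3,4,5,6,7,8,9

steps = 5; useful = 64; efficiency = 64/80 = 4/5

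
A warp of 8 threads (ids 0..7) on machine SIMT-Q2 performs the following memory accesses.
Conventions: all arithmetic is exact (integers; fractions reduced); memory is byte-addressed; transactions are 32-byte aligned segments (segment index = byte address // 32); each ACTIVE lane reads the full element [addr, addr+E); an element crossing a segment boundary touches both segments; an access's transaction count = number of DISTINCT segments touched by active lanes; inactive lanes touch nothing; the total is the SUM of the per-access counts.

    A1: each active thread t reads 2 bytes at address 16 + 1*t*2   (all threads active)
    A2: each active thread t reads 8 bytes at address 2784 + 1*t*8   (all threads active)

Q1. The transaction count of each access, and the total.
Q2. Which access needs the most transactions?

A1: 1 transaction
A2: 2 transactions

Answer: 1,2; total 3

Answer: A2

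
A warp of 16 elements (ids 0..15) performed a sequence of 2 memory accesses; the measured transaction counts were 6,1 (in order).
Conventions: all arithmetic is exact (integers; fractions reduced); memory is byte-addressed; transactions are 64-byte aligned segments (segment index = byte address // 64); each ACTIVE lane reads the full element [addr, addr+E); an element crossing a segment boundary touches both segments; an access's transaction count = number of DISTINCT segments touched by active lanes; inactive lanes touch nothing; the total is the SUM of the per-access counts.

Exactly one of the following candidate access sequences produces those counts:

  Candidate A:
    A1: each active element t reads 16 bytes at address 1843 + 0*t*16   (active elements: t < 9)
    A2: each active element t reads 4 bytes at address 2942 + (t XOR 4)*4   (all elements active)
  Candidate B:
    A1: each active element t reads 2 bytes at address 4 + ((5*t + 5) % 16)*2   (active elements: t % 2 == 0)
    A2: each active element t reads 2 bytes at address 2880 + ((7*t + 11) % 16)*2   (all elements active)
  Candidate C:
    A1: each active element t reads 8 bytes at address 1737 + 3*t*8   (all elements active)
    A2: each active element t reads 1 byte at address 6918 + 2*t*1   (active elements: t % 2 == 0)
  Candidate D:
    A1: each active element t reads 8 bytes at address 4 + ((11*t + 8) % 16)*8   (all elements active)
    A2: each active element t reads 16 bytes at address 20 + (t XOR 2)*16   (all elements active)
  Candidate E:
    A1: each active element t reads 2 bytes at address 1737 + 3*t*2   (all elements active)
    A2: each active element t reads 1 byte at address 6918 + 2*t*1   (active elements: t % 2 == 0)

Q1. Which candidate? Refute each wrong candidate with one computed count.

A: A1 gives 2 transactions, not 6
B: A1 gives 1 transaction, not 6
D: A1 gives 3 transactions, not 6
E: A1 gives 2 transactions, not 6
C: all counts match (6,1)

Answer: C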